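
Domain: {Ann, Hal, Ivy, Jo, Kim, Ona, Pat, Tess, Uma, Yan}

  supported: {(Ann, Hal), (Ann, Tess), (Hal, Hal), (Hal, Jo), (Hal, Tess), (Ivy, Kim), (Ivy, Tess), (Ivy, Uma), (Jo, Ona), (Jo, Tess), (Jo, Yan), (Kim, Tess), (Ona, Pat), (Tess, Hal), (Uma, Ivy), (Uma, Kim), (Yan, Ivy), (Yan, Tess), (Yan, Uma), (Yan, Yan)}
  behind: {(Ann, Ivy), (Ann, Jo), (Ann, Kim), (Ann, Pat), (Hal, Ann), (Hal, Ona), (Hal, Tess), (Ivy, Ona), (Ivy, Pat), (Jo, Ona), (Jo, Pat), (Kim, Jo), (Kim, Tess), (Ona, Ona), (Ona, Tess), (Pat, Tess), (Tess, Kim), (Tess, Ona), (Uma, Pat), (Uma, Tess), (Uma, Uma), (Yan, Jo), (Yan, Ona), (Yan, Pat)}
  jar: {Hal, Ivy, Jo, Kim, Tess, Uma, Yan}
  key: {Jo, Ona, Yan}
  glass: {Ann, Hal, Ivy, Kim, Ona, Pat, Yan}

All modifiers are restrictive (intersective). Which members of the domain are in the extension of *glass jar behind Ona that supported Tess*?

⟦behind Ona⟧ = {x : ⟨x, Ona⟩ ∈ ⟦behind⟧} = {Hal, Ivy, Jo, Ona, Tess, Yan}
⟦that supported Tess⟧ = {x : ⟨x, Tess⟩ ∈ ⟦supported⟧} = {Ann, Hal, Ivy, Jo, Kim, Yan}
⟦jar⟧ = {Hal, Ivy, Jo, Kim, Tess, Uma, Yan}
… ∩ ⟦behind Ona⟧ = {Hal, Ivy, Jo, Kim, Tess, Uma, Yan} ∩ {Hal, Ivy, Jo, Ona, Tess, Yan} = {Hal, Ivy, Jo, Tess, Yan}
… ∩ ⟦that supported Tess⟧ = {Hal, Ivy, Jo, Tess, Yan} ∩ {Ann, Hal, Ivy, Jo, Kim, Yan} = {Hal, Ivy, Jo, Yan}
… ∩ ⟦glass⟧ = {Hal, Ivy, Jo, Yan} ∩ {Ann, Hal, Ivy, Kim, Ona, Pat, Yan} = {Hal, Ivy, Yan}
So ⟦glass jar behind Ona that supported Tess⟧ = {Hal, Ivy, Yan}.

{Hal, Ivy, Yan}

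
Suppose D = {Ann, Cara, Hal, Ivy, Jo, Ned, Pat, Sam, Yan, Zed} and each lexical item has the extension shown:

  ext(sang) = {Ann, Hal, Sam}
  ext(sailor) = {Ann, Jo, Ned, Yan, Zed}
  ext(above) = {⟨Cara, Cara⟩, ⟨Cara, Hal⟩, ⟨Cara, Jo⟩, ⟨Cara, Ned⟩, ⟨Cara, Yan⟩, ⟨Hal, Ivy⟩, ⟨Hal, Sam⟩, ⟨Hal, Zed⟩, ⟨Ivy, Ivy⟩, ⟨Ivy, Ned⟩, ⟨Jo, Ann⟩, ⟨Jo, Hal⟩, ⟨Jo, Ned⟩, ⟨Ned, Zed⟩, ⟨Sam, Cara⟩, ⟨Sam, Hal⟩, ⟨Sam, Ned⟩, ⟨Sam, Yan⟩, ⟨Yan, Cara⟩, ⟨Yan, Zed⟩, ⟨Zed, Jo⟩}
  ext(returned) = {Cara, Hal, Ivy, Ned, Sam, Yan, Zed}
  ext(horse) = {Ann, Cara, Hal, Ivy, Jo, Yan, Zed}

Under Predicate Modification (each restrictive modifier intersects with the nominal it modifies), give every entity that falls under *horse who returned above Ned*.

⟦who returned⟧ = ⟦returned⟧ = {Cara, Hal, Ivy, Ned, Sam, Yan, Zed}
⟦above Ned⟧ = {x : ⟨x, Ned⟩ ∈ ⟦above⟧} = {Cara, Ivy, Jo, Sam}
⟦horse⟧ = {Ann, Cara, Hal, Ivy, Jo, Yan, Zed}
… ∩ ⟦who returned⟧ = {Ann, Cara, Hal, Ivy, Jo, Yan, Zed} ∩ {Cara, Hal, Ivy, Ned, Sam, Yan, Zed} = {Cara, Hal, Ivy, Yan, Zed}
… ∩ ⟦above Ned⟧ = {Cara, Hal, Ivy, Yan, Zed} ∩ {Cara, Ivy, Jo, Sam} = {Cara, Ivy}
So ⟦horse who returned above Ned⟧ = {Cara, Ivy}.

{Cara, Ivy}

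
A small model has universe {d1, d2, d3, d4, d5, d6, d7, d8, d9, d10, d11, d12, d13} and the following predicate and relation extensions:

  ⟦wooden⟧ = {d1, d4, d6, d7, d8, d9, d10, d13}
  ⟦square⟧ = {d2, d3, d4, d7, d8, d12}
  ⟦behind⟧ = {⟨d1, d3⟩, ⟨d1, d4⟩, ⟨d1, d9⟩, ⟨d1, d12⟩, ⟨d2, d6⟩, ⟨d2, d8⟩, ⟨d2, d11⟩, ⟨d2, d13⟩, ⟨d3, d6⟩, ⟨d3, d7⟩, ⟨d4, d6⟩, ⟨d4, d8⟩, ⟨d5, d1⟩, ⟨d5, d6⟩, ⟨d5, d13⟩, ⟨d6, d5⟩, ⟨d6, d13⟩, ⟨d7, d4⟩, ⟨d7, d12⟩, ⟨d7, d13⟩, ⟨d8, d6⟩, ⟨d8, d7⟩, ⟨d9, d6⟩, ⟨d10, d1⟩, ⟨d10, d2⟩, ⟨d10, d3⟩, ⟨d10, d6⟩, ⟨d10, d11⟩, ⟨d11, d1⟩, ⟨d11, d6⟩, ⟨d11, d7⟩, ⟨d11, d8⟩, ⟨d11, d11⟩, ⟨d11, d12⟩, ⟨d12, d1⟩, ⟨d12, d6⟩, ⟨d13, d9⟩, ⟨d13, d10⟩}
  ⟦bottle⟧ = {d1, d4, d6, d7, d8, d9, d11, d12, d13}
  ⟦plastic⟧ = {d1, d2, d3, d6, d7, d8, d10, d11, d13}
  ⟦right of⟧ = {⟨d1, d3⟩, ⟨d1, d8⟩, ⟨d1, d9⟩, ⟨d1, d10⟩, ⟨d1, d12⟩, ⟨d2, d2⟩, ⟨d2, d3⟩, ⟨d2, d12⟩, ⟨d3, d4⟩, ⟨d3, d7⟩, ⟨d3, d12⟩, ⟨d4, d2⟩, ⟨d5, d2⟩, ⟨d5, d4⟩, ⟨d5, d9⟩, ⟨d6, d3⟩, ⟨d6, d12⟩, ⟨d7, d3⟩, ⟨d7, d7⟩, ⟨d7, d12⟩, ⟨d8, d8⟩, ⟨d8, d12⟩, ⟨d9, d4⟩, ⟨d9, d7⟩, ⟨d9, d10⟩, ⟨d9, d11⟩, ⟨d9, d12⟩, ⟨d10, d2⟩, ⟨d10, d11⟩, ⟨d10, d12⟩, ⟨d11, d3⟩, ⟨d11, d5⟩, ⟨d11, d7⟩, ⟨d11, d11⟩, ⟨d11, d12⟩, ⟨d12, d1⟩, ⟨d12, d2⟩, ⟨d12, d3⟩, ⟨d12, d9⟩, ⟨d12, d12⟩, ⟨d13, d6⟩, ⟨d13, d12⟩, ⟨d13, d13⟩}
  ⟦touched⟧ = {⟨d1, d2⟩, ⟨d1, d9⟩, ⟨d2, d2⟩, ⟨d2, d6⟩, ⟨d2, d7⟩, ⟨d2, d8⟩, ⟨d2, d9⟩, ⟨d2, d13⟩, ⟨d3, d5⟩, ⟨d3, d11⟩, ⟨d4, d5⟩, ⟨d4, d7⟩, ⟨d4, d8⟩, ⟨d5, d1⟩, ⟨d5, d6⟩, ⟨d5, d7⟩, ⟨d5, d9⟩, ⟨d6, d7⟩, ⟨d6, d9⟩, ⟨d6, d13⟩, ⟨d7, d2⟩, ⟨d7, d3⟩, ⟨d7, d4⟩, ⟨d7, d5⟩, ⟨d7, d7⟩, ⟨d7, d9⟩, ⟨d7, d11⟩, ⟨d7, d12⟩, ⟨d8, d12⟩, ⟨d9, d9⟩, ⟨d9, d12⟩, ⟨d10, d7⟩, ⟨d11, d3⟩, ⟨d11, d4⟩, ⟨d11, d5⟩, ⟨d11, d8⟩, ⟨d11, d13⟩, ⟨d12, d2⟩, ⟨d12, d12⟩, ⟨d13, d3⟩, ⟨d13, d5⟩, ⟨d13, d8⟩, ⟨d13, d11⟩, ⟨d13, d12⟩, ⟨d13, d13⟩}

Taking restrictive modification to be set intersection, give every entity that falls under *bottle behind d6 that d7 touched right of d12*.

⟦behind d6⟧ = {x : ⟨x, d6⟩ ∈ ⟦behind⟧} = {d2, d3, d4, d5, d8, d9, d10, d11, d12}
⟦that d7 touched⟧ = {x : ⟨d7, x⟩ ∈ ⟦touched⟧} = {d2, d3, d4, d5, d7, d9, d11, d12}
⟦right of d12⟧ = {x : ⟨x, d12⟩ ∈ ⟦right of⟧} = {d1, d2, d3, d6, d7, d8, d9, d10, d11, d12, d13}
⟦bottle⟧ = {d1, d4, d6, d7, d8, d9, d11, d12, d13}
… ∩ ⟦behind d6⟧ = {d1, d4, d6, d7, d8, d9, d11, d12, d13} ∩ {d2, d3, d4, d5, d8, d9, d10, d11, d12} = {d4, d8, d9, d11, d12}
… ∩ ⟦that d7 touched⟧ = {d4, d8, d9, d11, d12} ∩ {d2, d3, d4, d5, d7, d9, d11, d12} = {d4, d9, d11, d12}
… ∩ ⟦right of d12⟧ = {d4, d9, d11, d12} ∩ {d1, d2, d3, d6, d7, d8, d9, d10, d11, d12, d13} = {d9, d11, d12}
So ⟦bottle behind d6 that d7 touched right of d12⟧ = {d9, d11, d12}.

{d9, d11, d12}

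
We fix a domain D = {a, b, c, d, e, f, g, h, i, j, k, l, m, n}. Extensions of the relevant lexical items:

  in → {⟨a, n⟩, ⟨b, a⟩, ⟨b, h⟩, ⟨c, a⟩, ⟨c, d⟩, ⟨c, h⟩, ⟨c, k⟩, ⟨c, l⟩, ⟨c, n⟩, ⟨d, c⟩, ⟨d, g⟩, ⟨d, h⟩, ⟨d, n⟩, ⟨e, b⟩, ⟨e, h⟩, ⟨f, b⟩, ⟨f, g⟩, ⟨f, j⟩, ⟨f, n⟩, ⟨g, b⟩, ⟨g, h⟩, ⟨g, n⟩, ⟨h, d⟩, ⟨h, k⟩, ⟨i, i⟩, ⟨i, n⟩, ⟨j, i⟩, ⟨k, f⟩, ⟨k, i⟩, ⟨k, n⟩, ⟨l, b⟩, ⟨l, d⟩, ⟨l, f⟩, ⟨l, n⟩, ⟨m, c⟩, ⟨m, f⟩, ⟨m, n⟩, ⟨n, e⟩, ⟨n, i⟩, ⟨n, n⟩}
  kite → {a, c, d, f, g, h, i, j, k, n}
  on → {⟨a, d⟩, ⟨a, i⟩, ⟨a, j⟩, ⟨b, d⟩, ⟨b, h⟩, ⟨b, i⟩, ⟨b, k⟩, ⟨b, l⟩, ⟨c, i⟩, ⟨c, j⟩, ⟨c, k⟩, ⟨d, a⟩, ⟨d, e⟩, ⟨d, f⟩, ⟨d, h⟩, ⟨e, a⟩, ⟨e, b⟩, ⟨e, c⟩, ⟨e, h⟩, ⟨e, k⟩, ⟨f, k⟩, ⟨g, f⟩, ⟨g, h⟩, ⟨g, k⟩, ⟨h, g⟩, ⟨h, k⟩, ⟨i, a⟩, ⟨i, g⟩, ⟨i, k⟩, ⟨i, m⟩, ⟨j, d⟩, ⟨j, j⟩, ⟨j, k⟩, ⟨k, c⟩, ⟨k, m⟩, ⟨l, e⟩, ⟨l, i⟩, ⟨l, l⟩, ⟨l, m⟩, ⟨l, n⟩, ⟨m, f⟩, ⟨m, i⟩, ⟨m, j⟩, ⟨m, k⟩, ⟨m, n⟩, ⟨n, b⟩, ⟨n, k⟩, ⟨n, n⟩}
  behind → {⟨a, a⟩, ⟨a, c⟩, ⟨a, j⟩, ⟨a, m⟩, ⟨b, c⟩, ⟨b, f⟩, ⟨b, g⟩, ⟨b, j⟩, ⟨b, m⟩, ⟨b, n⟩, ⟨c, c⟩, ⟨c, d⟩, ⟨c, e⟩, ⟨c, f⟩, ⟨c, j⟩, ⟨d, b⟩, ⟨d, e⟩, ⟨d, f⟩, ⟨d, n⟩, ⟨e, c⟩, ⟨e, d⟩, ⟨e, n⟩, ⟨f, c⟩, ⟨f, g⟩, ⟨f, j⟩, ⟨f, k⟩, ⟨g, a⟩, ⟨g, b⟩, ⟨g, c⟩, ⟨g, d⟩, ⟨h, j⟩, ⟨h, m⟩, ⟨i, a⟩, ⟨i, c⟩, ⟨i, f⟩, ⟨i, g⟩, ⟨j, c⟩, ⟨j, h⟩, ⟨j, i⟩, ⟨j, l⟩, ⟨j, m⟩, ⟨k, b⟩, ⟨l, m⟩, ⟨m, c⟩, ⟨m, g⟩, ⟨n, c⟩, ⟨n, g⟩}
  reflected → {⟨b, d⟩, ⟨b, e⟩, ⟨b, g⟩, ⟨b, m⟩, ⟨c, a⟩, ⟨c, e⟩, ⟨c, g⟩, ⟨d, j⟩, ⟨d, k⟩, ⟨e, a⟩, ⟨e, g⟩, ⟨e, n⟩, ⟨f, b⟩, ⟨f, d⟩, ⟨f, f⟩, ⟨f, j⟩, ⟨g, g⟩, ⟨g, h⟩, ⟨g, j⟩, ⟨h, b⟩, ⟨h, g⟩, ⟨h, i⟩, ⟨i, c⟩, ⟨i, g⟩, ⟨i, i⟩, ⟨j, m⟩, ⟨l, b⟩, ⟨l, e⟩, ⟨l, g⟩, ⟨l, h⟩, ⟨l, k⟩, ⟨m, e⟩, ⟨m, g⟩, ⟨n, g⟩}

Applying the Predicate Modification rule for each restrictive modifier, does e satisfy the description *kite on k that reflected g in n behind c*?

⟦on k⟧ = {x : ⟨x, k⟩ ∈ ⟦on⟧} = {b, c, e, f, g, h, i, j, m, n}
⟦that reflected g⟧ = {x : ⟨x, g⟩ ∈ ⟦reflected⟧} = {b, c, e, g, h, i, l, m, n}
⟦in n⟧ = {x : ⟨x, n⟩ ∈ ⟦in⟧} = {a, c, d, f, g, i, k, l, m, n}
⟦behind c⟧ = {x : ⟨x, c⟩ ∈ ⟦behind⟧} = {a, b, c, e, f, g, i, j, m, n}
⟦kite⟧ = {a, c, d, f, g, h, i, j, k, n}
… ∩ ⟦on k⟧ = {a, c, d, f, g, h, i, j, k, n} ∩ {b, c, e, f, g, h, i, j, m, n} = {c, f, g, h, i, j, n}
… ∩ ⟦that reflected g⟧ = {c, f, g, h, i, j, n} ∩ {b, c, e, g, h, i, l, m, n} = {c, g, h, i, n}
… ∩ ⟦in n⟧ = {c, g, h, i, n} ∩ {a, c, d, f, g, i, k, l, m, n} = {c, g, i, n}
… ∩ ⟦behind c⟧ = {c, g, i, n} ∩ {a, b, c, e, f, g, i, j, m, n} = {c, g, i, n}
⟦kite on k that reflected g in n behind c⟧ = {c, g, i, n}; e ∉ this set.

no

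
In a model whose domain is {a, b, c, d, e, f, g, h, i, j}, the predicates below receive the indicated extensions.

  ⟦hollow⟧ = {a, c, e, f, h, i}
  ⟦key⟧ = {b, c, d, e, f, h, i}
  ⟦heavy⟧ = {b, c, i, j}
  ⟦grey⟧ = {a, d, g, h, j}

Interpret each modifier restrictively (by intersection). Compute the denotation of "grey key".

{d, h}

⟦key⟧ = {b, c, d, e, f, h, i}
… ∩ ⟦grey⟧ = {b, c, d, e, f, h, i} ∩ {a, d, g, h, j} = {d, h}
So ⟦grey key⟧ = {d, h}.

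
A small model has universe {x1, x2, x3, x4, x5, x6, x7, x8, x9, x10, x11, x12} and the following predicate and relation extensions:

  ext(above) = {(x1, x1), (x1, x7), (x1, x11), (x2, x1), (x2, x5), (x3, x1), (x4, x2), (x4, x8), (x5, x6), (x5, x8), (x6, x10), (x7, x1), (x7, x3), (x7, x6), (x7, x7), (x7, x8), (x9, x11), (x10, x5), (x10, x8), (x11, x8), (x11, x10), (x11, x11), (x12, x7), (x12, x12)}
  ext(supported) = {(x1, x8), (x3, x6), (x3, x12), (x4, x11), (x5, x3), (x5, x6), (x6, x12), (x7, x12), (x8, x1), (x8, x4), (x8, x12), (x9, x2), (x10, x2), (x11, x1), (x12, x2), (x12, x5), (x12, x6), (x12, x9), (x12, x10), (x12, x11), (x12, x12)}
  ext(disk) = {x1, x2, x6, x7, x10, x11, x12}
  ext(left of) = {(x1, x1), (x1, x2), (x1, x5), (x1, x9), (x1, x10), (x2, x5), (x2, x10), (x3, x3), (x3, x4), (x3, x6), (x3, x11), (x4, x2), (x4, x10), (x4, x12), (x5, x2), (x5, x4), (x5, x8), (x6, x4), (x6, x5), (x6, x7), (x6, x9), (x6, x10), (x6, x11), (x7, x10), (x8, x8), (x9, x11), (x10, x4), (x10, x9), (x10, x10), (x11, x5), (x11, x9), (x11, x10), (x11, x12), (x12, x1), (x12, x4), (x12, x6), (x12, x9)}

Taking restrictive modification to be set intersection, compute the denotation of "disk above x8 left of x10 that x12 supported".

⟦above x8⟧ = {x : ⟨x, x8⟩ ∈ ⟦above⟧} = {x4, x5, x7, x10, x11}
⟦left of x10⟧ = {x : ⟨x, x10⟩ ∈ ⟦left of⟧} = {x1, x2, x4, x6, x7, x10, x11}
⟦that x12 supported⟧ = {x : ⟨x12, x⟩ ∈ ⟦supported⟧} = {x2, x5, x6, x9, x10, x11, x12}
⟦disk⟧ = {x1, x2, x6, x7, x10, x11, x12}
… ∩ ⟦above x8⟧ = {x1, x2, x6, x7, x10, x11, x12} ∩ {x4, x5, x7, x10, x11} = {x7, x10, x11}
… ∩ ⟦left of x10⟧ = {x7, x10, x11} ∩ {x1, x2, x4, x6, x7, x10, x11} = {x7, x10, x11}
… ∩ ⟦that x12 supported⟧ = {x7, x10, x11} ∩ {x2, x5, x6, x9, x10, x11, x12} = {x10, x11}
So ⟦disk above x8 left of x10 that x12 supported⟧ = {x10, x11}.

{x10, x11}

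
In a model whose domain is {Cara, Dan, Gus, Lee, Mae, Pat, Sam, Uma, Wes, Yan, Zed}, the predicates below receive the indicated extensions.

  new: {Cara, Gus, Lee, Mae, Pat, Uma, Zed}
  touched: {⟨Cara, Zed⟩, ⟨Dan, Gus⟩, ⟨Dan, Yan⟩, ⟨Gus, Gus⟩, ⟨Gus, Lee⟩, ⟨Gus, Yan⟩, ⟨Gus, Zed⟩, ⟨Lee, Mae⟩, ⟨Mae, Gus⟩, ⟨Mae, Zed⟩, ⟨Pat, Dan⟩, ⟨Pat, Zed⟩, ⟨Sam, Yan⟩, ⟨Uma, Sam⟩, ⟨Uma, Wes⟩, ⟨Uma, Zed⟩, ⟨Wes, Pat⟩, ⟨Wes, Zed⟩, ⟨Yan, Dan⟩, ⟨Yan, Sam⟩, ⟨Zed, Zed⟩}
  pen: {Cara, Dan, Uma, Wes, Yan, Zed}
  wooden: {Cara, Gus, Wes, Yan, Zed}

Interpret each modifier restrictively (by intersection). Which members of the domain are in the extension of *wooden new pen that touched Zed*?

{Cara, Zed}

⟦that touched Zed⟧ = {x : ⟨x, Zed⟩ ∈ ⟦touched⟧} = {Cara, Gus, Mae, Pat, Uma, Wes, Zed}
⟦pen⟧ = {Cara, Dan, Uma, Wes, Yan, Zed}
… ∩ ⟦that touched Zed⟧ = {Cara, Dan, Uma, Wes, Yan, Zed} ∩ {Cara, Gus, Mae, Pat, Uma, Wes, Zed} = {Cara, Uma, Wes, Zed}
… ∩ ⟦wooden⟧ = {Cara, Uma, Wes, Zed} ∩ {Cara, Gus, Wes, Yan, Zed} = {Cara, Wes, Zed}
… ∩ ⟦new⟧ = {Cara, Wes, Zed} ∩ {Cara, Gus, Lee, Mae, Pat, Uma, Zed} = {Cara, Zed}
So ⟦wooden new pen that touched Zed⟧ = {Cara, Zed}.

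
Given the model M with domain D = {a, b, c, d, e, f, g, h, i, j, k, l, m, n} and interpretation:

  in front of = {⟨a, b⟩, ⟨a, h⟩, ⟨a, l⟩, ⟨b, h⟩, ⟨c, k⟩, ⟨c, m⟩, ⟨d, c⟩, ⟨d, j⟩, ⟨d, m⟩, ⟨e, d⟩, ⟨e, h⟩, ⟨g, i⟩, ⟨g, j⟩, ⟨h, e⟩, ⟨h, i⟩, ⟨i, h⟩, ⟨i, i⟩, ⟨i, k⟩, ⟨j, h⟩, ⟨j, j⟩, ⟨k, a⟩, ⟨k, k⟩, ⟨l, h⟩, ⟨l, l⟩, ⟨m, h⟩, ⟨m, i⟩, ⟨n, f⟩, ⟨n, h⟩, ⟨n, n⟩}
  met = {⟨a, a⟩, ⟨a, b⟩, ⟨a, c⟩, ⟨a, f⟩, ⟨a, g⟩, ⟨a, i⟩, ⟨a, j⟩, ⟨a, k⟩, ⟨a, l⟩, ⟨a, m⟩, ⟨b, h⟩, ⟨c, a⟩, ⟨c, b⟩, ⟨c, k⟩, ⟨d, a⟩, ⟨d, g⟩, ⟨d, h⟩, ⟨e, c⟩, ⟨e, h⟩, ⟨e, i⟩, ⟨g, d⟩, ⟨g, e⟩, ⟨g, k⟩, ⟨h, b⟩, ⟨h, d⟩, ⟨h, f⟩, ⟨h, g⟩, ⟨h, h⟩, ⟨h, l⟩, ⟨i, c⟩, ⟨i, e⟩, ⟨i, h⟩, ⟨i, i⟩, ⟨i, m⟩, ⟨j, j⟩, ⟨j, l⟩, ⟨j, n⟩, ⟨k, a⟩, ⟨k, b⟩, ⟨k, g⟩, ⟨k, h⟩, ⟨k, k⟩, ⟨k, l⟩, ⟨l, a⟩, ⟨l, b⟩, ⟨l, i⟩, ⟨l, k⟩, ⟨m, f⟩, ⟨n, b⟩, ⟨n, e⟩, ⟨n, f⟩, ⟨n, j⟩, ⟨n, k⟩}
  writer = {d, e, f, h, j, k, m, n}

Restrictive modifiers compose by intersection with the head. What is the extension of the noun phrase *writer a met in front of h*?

⟦a met⟧ = {x : ⟨a, x⟩ ∈ ⟦met⟧} = {a, b, c, f, g, i, j, k, l, m}
⟦in front of h⟧ = {x : ⟨x, h⟩ ∈ ⟦in front of⟧} = {a, b, e, i, j, l, m, n}
⟦writer⟧ = {d, e, f, h, j, k, m, n}
… ∩ ⟦a met⟧ = {d, e, f, h, j, k, m, n} ∩ {a, b, c, f, g, i, j, k, l, m} = {f, j, k, m}
… ∩ ⟦in front of h⟧ = {f, j, k, m} ∩ {a, b, e, i, j, l, m, n} = {j, m}
So ⟦writer a met in front of h⟧ = {j, m}.

{j, m}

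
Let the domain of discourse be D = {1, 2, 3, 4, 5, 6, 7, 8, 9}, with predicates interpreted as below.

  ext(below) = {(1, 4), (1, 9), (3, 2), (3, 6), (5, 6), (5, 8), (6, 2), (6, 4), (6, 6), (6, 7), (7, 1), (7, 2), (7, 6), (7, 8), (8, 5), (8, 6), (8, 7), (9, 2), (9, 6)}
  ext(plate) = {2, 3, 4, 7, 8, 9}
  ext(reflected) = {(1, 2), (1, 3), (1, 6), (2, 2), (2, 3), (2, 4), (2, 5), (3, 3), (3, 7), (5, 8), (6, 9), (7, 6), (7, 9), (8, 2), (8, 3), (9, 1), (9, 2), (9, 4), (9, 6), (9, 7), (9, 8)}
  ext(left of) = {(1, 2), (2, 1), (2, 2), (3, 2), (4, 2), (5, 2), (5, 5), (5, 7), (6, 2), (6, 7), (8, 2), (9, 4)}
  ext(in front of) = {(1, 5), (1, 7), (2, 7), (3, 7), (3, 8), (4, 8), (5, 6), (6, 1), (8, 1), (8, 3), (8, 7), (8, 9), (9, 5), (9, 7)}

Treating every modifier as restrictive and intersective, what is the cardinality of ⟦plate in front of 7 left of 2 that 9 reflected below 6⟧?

⟦in front of 7⟧ = {x : ⟨x, 7⟩ ∈ ⟦in front of⟧} = {1, 2, 3, 8, 9}
⟦left of 2⟧ = {x : ⟨x, 2⟩ ∈ ⟦left of⟧} = {1, 2, 3, 4, 5, 6, 8}
⟦that 9 reflected⟧ = {x : ⟨9, x⟩ ∈ ⟦reflected⟧} = {1, 2, 4, 6, 7, 8}
⟦below 6⟧ = {x : ⟨x, 6⟩ ∈ ⟦below⟧} = {3, 5, 6, 7, 8, 9}
⟦plate⟧ = {2, 3, 4, 7, 8, 9}
… ∩ ⟦in front of 7⟧ = {2, 3, 4, 7, 8, 9} ∩ {1, 2, 3, 8, 9} = {2, 3, 8, 9}
… ∩ ⟦left of 2⟧ = {2, 3, 8, 9} ∩ {1, 2, 3, 4, 5, 6, 8} = {2, 3, 8}
… ∩ ⟦that 9 reflected⟧ = {2, 3, 8} ∩ {1, 2, 4, 6, 7, 8} = {2, 8}
… ∩ ⟦below 6⟧ = {2, 8} ∩ {3, 5, 6, 7, 8, 9} = {8}
⟦plate in front of 7 left of 2 that 9 reflected below 6⟧ = {8}, so the cardinality is 1.

1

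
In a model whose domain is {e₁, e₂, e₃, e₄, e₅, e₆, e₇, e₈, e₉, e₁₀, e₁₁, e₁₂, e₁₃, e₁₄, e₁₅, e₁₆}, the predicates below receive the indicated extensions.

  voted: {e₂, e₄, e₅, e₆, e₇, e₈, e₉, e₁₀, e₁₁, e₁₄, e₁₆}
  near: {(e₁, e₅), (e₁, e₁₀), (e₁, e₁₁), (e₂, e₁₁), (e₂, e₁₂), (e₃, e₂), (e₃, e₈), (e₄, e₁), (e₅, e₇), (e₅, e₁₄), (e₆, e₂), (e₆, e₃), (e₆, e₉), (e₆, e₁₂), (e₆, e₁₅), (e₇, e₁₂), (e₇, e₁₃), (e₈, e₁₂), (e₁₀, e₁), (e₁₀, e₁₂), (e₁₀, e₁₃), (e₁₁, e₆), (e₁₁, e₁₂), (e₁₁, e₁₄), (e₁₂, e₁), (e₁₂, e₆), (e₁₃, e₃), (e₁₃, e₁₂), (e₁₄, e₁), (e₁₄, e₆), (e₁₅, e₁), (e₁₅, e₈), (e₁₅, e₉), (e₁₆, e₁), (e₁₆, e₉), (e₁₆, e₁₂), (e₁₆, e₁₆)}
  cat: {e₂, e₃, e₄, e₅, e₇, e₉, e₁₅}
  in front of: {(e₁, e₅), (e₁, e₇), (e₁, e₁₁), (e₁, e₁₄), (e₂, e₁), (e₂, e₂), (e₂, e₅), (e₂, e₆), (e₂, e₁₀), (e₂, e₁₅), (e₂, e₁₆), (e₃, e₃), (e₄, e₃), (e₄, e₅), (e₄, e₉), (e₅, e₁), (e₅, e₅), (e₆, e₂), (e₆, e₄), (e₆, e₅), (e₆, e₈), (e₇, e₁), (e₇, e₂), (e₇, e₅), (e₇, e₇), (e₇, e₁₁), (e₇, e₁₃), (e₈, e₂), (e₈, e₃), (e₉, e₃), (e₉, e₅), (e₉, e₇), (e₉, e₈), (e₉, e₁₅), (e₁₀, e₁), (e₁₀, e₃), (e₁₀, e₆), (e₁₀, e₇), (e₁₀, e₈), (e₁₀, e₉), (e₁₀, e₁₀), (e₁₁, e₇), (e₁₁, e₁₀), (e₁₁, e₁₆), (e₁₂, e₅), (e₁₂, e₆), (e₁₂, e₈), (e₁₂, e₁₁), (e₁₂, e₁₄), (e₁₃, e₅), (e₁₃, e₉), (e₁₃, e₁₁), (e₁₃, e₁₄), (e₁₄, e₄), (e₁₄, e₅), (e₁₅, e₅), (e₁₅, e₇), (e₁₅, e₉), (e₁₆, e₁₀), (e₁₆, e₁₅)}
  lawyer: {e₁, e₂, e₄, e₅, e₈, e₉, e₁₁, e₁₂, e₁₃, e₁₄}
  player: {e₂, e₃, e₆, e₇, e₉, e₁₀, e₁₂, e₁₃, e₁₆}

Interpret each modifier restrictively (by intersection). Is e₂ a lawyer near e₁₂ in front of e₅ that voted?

⟦near e₁₂⟧ = {x : ⟨x, e₁₂⟩ ∈ ⟦near⟧} = {e₂, e₆, e₇, e₈, e₁₀, e₁₁, e₁₃, e₁₆}
⟦in front of e₅⟧ = {x : ⟨x, e₅⟩ ∈ ⟦in front of⟧} = {e₁, e₂, e₄, e₅, e₆, e₇, e₉, e₁₂, e₁₃, e₁₄, e₁₅}
⟦that voted⟧ = ⟦voted⟧ = {e₂, e₄, e₅, e₆, e₇, e₈, e₉, e₁₀, e₁₁, e₁₄, e₁₆}
⟦lawyer⟧ = {e₁, e₂, e₄, e₅, e₈, e₉, e₁₁, e₁₂, e₁₃, e₁₄}
… ∩ ⟦near e₁₂⟧ = {e₁, e₂, e₄, e₅, e₈, e₉, e₁₁, e₁₂, e₁₃, e₁₄} ∩ {e₂, e₆, e₇, e₈, e₁₀, e₁₁, e₁₃, e₁₆} = {e₂, e₈, e₁₁, e₁₃}
… ∩ ⟦in front of e₅⟧ = {e₂, e₈, e₁₁, e₁₃} ∩ {e₁, e₂, e₄, e₅, e₆, e₇, e₉, e₁₂, e₁₃, e₁₄, e₁₅} = {e₂, e₁₃}
… ∩ ⟦that voted⟧ = {e₂, e₁₃} ∩ {e₂, e₄, e₅, e₆, e₇, e₈, e₉, e₁₀, e₁₁, e₁₄, e₁₆} = {e₂}
⟦lawyer near e₁₂ in front of e₅ that voted⟧ = {e₂}; e₂ ∈ this set.

yes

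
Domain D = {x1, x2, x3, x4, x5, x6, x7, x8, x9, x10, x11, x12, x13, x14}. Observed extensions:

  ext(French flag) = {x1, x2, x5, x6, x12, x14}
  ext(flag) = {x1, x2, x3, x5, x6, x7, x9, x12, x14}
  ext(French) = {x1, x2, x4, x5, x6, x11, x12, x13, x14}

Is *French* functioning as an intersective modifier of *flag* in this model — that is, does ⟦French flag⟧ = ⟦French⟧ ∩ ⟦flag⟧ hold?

yes

⟦French⟧ ∩ ⟦flag⟧ = {x1, x2, x4, x5, x6, x11, x12, x13, x14} ∩ {x1, x2, x3, x5, x6, x7, x9, x12, x14} = {x1, x2, x5, x6, x12, x14}
Observed ⟦French flag⟧ = {x1, x2, x5, x6, x12, x14}.
These coincide, so the modifier is intersective here.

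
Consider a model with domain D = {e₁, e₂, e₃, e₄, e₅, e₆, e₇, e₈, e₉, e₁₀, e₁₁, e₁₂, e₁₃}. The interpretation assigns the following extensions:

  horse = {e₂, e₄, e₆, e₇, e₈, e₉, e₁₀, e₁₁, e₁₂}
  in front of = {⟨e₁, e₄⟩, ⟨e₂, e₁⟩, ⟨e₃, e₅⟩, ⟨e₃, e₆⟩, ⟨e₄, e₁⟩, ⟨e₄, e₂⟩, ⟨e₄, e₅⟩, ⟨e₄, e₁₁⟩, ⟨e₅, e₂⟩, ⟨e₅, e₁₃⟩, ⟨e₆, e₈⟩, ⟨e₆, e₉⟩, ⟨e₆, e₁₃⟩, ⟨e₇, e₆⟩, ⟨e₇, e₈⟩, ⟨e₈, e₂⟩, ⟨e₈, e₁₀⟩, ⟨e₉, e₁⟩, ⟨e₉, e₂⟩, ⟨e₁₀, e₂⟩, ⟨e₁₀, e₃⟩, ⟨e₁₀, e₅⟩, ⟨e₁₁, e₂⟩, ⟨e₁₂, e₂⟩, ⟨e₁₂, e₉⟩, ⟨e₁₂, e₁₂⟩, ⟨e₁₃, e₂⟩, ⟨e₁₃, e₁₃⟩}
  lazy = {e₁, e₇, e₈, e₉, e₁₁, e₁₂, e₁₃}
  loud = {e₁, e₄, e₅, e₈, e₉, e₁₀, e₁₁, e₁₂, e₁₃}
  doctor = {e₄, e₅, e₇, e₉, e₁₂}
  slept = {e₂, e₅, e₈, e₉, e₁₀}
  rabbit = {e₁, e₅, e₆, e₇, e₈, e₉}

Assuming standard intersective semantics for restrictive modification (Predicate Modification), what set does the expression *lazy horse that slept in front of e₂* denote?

{e₈, e₉}

⟦that slept⟧ = ⟦slept⟧ = {e₂, e₅, e₈, e₉, e₁₀}
⟦in front of e₂⟧ = {x : ⟨x, e₂⟩ ∈ ⟦in front of⟧} = {e₄, e₅, e₈, e₉, e₁₀, e₁₁, e₁₂, e₁₃}
⟦horse⟧ = {e₂, e₄, e₆, e₇, e₈, e₉, e₁₀, e₁₁, e₁₂}
… ∩ ⟦that slept⟧ = {e₂, e₄, e₆, e₇, e₈, e₉, e₁₀, e₁₁, e₁₂} ∩ {e₂, e₅, e₈, e₉, e₁₀} = {e₂, e₈, e₉, e₁₀}
… ∩ ⟦in front of e₂⟧ = {e₂, e₈, e₉, e₁₀} ∩ {e₄, e₅, e₈, e₉, e₁₀, e₁₁, e₁₂, e₁₃} = {e₈, e₉, e₁₀}
… ∩ ⟦lazy⟧ = {e₈, e₉, e₁₀} ∩ {e₁, e₇, e₈, e₉, e₁₁, e₁₂, e₁₃} = {e₈, e₉}
So ⟦lazy horse that slept in front of e₂⟧ = {e₈, e₉}.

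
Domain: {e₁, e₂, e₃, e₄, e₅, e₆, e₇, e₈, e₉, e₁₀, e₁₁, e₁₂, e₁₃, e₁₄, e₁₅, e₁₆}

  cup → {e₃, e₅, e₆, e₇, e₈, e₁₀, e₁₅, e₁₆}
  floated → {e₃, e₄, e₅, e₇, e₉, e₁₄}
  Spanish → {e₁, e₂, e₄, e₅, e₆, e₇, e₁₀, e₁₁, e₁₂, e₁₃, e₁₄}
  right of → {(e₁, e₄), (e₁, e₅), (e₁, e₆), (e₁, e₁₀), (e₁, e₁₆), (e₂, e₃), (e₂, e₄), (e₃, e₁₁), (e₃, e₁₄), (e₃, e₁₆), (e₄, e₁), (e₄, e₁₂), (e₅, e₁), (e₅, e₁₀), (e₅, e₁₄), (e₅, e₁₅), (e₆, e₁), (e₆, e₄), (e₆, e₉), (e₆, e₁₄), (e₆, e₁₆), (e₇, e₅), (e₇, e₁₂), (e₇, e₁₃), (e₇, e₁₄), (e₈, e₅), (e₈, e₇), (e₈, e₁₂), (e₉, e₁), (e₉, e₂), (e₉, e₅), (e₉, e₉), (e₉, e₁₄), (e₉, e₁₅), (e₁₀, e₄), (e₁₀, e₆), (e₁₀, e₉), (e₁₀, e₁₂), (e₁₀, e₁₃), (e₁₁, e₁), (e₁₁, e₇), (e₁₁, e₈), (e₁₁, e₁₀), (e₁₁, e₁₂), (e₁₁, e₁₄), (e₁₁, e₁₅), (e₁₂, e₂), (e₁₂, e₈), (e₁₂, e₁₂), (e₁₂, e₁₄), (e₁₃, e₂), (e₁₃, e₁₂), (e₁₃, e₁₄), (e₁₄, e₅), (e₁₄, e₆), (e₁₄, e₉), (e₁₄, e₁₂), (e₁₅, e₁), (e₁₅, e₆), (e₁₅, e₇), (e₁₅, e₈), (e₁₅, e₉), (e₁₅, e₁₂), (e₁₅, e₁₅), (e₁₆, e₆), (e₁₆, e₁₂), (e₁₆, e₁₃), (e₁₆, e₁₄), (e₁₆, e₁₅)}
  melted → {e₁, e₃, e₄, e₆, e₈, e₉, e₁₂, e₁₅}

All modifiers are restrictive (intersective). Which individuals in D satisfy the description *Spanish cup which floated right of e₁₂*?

{e₇}

⟦which floated⟧ = ⟦floated⟧ = {e₃, e₄, e₅, e₇, e₉, e₁₄}
⟦right of e₁₂⟧ = {x : ⟨x, e₁₂⟩ ∈ ⟦right of⟧} = {e₄, e₇, e₈, e₁₀, e₁₁, e₁₂, e₁₃, e₁₄, e₁₅, e₁₆}
⟦cup⟧ = {e₃, e₅, e₆, e₇, e₈, e₁₀, e₁₅, e₁₆}
… ∩ ⟦which floated⟧ = {e₃, e₅, e₆, e₇, e₈, e₁₀, e₁₅, e₁₆} ∩ {e₃, e₄, e₅, e₇, e₉, e₁₄} = {e₃, e₅, e₇}
… ∩ ⟦right of e₁₂⟧ = {e₃, e₅, e₇} ∩ {e₄, e₇, e₈, e₁₀, e₁₁, e₁₂, e₁₃, e₁₄, e₁₅, e₁₆} = {e₇}
… ∩ ⟦Spanish⟧ = {e₇} ∩ {e₁, e₂, e₄, e₅, e₆, e₇, e₁₀, e₁₁, e₁₂, e₁₃, e₁₄} = {e₇}
So ⟦Spanish cup which floated right of e₁₂⟧ = {e₇}.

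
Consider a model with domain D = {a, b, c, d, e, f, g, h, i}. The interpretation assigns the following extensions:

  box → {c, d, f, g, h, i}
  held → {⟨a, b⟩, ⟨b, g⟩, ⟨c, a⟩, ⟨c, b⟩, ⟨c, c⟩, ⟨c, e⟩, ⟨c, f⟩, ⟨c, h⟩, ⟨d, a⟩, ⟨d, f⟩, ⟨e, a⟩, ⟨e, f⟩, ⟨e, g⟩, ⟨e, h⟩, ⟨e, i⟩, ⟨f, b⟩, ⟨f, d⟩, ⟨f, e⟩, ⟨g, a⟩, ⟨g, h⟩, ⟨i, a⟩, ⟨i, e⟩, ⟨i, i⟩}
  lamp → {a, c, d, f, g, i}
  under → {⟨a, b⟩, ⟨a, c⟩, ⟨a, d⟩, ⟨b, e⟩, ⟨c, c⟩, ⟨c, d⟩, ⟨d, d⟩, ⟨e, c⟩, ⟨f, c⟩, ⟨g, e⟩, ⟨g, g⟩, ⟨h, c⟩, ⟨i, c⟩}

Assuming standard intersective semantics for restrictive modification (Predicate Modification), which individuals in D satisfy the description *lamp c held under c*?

⟦c held⟧ = {x : ⟨c, x⟩ ∈ ⟦held⟧} = {a, b, c, e, f, h}
⟦under c⟧ = {x : ⟨x, c⟩ ∈ ⟦under⟧} = {a, c, e, f, h, i}
⟦lamp⟧ = {a, c, d, f, g, i}
… ∩ ⟦c held⟧ = {a, c, d, f, g, i} ∩ {a, b, c, e, f, h} = {a, c, f}
… ∩ ⟦under c⟧ = {a, c, f} ∩ {a, c, e, f, h, i} = {a, c, f}
So ⟦lamp c held under c⟧ = {a, c, f}.

{a, c, f}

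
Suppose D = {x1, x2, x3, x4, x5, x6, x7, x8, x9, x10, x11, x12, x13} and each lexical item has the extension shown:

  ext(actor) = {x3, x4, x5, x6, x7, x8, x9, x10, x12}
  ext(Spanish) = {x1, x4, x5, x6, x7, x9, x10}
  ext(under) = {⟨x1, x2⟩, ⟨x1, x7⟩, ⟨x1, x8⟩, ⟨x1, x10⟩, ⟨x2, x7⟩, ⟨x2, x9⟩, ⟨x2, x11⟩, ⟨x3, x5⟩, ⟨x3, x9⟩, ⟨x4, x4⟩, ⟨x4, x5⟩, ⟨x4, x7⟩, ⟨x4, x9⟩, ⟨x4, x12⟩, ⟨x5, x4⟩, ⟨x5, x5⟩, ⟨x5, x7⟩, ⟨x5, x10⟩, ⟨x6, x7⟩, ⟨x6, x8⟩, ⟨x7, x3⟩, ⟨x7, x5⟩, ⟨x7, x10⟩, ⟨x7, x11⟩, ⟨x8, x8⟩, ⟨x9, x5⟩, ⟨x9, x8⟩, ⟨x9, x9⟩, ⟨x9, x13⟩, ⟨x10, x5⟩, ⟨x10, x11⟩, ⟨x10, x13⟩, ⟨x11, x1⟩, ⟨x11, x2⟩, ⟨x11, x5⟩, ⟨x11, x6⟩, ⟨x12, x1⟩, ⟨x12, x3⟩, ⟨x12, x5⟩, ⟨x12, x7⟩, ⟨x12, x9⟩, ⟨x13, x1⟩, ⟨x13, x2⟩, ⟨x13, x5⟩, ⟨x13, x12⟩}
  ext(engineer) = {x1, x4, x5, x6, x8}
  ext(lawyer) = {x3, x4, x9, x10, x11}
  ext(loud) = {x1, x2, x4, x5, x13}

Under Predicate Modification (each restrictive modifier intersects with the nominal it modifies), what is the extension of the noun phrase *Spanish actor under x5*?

{x4, x5, x7, x9, x10}

⟦under x5⟧ = {x : ⟨x, x5⟩ ∈ ⟦under⟧} = {x3, x4, x5, x7, x9, x10, x11, x12, x13}
⟦actor⟧ = {x3, x4, x5, x6, x7, x8, x9, x10, x12}
… ∩ ⟦under x5⟧ = {x3, x4, x5, x6, x7, x8, x9, x10, x12} ∩ {x3, x4, x5, x7, x9, x10, x11, x12, x13} = {x3, x4, x5, x7, x9, x10, x12}
… ∩ ⟦Spanish⟧ = {x3, x4, x5, x7, x9, x10, x12} ∩ {x1, x4, x5, x6, x7, x9, x10} = {x4, x5, x7, x9, x10}
So ⟦Spanish actor under x5⟧ = {x4, x5, x7, x9, x10}.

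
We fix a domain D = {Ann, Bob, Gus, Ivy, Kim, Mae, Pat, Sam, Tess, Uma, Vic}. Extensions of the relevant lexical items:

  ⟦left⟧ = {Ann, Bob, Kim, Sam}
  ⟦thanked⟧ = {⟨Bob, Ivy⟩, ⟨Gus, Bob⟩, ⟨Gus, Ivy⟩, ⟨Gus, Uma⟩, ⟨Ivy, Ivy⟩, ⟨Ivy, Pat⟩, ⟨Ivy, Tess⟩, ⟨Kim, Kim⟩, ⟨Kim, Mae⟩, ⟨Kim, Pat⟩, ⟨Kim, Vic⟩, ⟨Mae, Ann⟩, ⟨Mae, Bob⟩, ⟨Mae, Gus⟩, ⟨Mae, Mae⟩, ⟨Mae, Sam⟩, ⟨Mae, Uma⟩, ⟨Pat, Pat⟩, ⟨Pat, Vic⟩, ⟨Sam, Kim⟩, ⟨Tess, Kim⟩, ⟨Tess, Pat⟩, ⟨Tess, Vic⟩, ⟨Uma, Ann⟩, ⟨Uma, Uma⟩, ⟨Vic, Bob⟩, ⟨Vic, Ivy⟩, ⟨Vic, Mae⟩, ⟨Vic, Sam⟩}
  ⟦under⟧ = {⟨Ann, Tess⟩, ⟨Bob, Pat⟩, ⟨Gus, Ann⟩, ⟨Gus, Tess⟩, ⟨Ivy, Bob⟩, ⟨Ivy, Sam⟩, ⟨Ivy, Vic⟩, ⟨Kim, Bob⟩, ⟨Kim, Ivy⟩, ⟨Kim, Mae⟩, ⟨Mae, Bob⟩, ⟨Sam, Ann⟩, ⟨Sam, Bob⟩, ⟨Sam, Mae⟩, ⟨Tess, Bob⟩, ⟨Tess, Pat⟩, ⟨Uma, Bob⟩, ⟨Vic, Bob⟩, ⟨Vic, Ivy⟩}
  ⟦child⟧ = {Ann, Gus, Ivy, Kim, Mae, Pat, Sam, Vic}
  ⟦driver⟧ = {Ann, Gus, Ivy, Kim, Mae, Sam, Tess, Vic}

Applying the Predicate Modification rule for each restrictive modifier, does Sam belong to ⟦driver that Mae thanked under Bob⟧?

⟦that Mae thanked⟧ = {x : ⟨Mae, x⟩ ∈ ⟦thanked⟧} = {Ann, Bob, Gus, Mae, Sam, Uma}
⟦under Bob⟧ = {x : ⟨x, Bob⟩ ∈ ⟦under⟧} = {Ivy, Kim, Mae, Sam, Tess, Uma, Vic}
⟦driver⟧ = {Ann, Gus, Ivy, Kim, Mae, Sam, Tess, Vic}
… ∩ ⟦that Mae thanked⟧ = {Ann, Gus, Ivy, Kim, Mae, Sam, Tess, Vic} ∩ {Ann, Bob, Gus, Mae, Sam, Uma} = {Ann, Gus, Mae, Sam}
… ∩ ⟦under Bob⟧ = {Ann, Gus, Mae, Sam} ∩ {Ivy, Kim, Mae, Sam, Tess, Uma, Vic} = {Mae, Sam}
⟦driver that Mae thanked under Bob⟧ = {Mae, Sam}; Sam ∈ this set.

yes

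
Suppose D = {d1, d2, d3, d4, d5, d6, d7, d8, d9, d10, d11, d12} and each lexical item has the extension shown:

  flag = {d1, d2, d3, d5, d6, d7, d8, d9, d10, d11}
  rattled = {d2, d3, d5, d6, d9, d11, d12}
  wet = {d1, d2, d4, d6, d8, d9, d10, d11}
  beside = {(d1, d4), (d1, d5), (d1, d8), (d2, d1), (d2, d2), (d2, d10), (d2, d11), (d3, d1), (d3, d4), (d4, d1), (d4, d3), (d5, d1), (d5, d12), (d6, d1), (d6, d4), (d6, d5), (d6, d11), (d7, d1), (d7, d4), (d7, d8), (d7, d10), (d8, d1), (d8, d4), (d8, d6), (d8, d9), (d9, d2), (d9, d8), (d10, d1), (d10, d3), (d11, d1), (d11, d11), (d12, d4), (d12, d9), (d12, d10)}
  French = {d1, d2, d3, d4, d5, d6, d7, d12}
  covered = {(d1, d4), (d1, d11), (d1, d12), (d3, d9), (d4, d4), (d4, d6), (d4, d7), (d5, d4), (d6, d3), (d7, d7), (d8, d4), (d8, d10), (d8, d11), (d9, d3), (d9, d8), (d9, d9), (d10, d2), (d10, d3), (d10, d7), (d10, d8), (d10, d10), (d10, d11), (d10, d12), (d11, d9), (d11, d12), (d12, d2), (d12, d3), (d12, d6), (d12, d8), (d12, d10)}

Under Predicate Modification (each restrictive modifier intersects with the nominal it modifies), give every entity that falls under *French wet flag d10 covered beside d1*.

{d2}

⟦d10 covered⟧ = {x : ⟨d10, x⟩ ∈ ⟦covered⟧} = {d2, d3, d7, d8, d10, d11, d12}
⟦beside d1⟧ = {x : ⟨x, d1⟩ ∈ ⟦beside⟧} = {d2, d3, d4, d5, d6, d7, d8, d10, d11}
⟦flag⟧ = {d1, d2, d3, d5, d6, d7, d8, d9, d10, d11}
… ∩ ⟦d10 covered⟧ = {d1, d2, d3, d5, d6, d7, d8, d9, d10, d11} ∩ {d2, d3, d7, d8, d10, d11, d12} = {d2, d3, d7, d8, d10, d11}
… ∩ ⟦beside d1⟧ = {d2, d3, d7, d8, d10, d11} ∩ {d2, d3, d4, d5, d6, d7, d8, d10, d11} = {d2, d3, d7, d8, d10, d11}
… ∩ ⟦French⟧ = {d2, d3, d7, d8, d10, d11} ∩ {d1, d2, d3, d4, d5, d6, d7, d12} = {d2, d3, d7}
… ∩ ⟦wet⟧ = {d2, d3, d7} ∩ {d1, d2, d4, d6, d8, d9, d10, d11} = {d2}
So ⟦French wet flag d10 covered beside d1⟧ = {d2}.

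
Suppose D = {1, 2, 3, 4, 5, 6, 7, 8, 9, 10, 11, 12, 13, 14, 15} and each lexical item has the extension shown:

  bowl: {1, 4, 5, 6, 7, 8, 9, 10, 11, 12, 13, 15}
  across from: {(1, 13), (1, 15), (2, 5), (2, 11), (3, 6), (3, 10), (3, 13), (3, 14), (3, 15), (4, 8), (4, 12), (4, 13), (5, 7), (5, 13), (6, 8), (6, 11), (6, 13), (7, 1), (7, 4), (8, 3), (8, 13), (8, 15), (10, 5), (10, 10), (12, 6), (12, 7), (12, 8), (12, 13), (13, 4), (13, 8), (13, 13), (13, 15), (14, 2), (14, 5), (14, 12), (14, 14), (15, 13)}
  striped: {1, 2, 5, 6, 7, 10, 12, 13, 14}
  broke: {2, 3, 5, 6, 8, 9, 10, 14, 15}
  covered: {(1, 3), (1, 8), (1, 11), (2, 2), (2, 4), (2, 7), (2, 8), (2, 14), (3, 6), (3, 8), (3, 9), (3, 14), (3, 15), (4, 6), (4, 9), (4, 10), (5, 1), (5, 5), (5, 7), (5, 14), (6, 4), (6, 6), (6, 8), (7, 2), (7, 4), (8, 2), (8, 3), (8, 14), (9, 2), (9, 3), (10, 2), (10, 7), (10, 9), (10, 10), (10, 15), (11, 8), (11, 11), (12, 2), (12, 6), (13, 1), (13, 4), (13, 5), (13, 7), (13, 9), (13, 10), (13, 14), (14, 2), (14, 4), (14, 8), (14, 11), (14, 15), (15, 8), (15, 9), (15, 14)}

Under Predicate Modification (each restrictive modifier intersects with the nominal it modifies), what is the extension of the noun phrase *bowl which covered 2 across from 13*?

⟦which covered 2⟧ = {x : ⟨x, 2⟩ ∈ ⟦covered⟧} = {2, 7, 8, 9, 10, 12, 14}
⟦across from 13⟧ = {x : ⟨x, 13⟩ ∈ ⟦across from⟧} = {1, 3, 4, 5, 6, 8, 12, 13, 15}
⟦bowl⟧ = {1, 4, 5, 6, 7, 8, 9, 10, 11, 12, 13, 15}
… ∩ ⟦which covered 2⟧ = {1, 4, 5, 6, 7, 8, 9, 10, 11, 12, 13, 15} ∩ {2, 7, 8, 9, 10, 12, 14} = {7, 8, 9, 10, 12}
… ∩ ⟦across from 13⟧ = {7, 8, 9, 10, 12} ∩ {1, 3, 4, 5, 6, 8, 12, 13, 15} = {8, 12}
So ⟦bowl which covered 2 across from 13⟧ = {8, 12}.

{8, 12}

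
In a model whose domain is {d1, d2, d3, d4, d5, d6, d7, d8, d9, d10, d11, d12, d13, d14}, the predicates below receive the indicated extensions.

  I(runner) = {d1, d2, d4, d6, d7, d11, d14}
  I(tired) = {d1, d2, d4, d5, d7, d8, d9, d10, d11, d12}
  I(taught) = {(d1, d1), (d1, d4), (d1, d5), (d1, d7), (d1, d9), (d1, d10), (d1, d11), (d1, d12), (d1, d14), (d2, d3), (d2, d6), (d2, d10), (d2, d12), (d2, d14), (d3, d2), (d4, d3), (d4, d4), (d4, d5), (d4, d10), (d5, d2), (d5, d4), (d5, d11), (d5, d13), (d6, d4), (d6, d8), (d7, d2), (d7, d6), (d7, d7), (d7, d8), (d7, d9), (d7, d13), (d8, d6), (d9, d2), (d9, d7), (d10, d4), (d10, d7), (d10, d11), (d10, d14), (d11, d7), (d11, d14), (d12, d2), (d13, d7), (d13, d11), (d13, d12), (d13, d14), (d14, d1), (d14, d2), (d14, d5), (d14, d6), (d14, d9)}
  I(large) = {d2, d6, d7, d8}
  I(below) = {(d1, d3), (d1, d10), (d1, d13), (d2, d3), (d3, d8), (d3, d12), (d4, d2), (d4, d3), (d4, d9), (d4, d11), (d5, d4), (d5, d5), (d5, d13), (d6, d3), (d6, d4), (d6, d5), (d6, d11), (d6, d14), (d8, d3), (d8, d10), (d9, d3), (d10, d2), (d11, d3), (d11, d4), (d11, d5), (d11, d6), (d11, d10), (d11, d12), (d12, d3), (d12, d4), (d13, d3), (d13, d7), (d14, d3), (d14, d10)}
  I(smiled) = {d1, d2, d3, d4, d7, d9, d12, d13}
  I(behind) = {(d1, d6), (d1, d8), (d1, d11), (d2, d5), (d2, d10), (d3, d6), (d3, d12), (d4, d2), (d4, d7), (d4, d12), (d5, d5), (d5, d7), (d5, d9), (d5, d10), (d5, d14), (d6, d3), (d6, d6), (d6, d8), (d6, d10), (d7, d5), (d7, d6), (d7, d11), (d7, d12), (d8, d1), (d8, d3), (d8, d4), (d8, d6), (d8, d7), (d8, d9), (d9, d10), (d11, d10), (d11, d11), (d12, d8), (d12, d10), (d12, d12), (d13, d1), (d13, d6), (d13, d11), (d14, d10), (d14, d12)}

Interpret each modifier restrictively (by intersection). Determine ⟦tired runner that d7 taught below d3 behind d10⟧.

{d2}

⟦that d7 taught⟧ = {x : ⟨d7, x⟩ ∈ ⟦taught⟧} = {d2, d6, d7, d8, d9, d13}
⟦below d3⟧ = {x : ⟨x, d3⟩ ∈ ⟦below⟧} = {d1, d2, d4, d6, d8, d9, d11, d12, d13, d14}
⟦behind d10⟧ = {x : ⟨x, d10⟩ ∈ ⟦behind⟧} = {d2, d5, d6, d9, d11, d12, d14}
⟦runner⟧ = {d1, d2, d4, d6, d7, d11, d14}
… ∩ ⟦that d7 taught⟧ = {d1, d2, d4, d6, d7, d11, d14} ∩ {d2, d6, d7, d8, d9, d13} = {d2, d6, d7}
… ∩ ⟦below d3⟧ = {d2, d6, d7} ∩ {d1, d2, d4, d6, d8, d9, d11, d12, d13, d14} = {d2, d6}
… ∩ ⟦behind d10⟧ = {d2, d6} ∩ {d2, d5, d6, d9, d11, d12, d14} = {d2, d6}
… ∩ ⟦tired⟧ = {d2, d6} ∩ {d1, d2, d4, d5, d7, d8, d9, d10, d11, d12} = {d2}
So ⟦tired runner that d7 taught below d3 behind d10⟧ = {d2}.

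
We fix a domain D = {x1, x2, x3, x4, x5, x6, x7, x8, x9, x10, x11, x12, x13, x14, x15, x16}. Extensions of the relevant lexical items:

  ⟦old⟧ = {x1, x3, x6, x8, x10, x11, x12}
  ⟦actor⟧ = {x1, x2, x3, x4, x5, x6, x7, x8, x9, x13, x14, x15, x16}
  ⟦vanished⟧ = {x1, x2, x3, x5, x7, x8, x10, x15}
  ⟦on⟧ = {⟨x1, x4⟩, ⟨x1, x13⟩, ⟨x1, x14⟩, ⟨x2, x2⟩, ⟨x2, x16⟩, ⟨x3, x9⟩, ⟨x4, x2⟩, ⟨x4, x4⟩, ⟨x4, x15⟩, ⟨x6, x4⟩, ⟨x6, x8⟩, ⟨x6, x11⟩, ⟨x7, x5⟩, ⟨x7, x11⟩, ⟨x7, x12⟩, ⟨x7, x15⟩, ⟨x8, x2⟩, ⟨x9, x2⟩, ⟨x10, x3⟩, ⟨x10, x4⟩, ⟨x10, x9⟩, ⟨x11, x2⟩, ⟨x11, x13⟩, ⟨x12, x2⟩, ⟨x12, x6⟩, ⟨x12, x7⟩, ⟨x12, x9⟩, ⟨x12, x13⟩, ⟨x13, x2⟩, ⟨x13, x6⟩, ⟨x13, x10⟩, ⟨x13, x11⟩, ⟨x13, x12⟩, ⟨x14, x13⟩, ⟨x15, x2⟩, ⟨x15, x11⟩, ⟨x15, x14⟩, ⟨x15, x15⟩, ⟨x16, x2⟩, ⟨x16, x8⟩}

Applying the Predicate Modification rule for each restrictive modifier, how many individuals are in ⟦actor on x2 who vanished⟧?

⟦on x2⟧ = {x : ⟨x, x2⟩ ∈ ⟦on⟧} = {x2, x4, x8, x9, x11, x12, x13, x15, x16}
⟦who vanished⟧ = ⟦vanished⟧ = {x1, x2, x3, x5, x7, x8, x10, x15}
⟦actor⟧ = {x1, x2, x3, x4, x5, x6, x7, x8, x9, x13, x14, x15, x16}
… ∩ ⟦on x2⟧ = {x1, x2, x3, x4, x5, x6, x7, x8, x9, x13, x14, x15, x16} ∩ {x2, x4, x8, x9, x11, x12, x13, x15, x16} = {x2, x4, x8, x9, x13, x15, x16}
… ∩ ⟦who vanished⟧ = {x2, x4, x8, x9, x13, x15, x16} ∩ {x1, x2, x3, x5, x7, x8, x10, x15} = {x2, x8, x15}
⟦actor on x2 who vanished⟧ = {x2, x8, x15}, so the cardinality is 3.

3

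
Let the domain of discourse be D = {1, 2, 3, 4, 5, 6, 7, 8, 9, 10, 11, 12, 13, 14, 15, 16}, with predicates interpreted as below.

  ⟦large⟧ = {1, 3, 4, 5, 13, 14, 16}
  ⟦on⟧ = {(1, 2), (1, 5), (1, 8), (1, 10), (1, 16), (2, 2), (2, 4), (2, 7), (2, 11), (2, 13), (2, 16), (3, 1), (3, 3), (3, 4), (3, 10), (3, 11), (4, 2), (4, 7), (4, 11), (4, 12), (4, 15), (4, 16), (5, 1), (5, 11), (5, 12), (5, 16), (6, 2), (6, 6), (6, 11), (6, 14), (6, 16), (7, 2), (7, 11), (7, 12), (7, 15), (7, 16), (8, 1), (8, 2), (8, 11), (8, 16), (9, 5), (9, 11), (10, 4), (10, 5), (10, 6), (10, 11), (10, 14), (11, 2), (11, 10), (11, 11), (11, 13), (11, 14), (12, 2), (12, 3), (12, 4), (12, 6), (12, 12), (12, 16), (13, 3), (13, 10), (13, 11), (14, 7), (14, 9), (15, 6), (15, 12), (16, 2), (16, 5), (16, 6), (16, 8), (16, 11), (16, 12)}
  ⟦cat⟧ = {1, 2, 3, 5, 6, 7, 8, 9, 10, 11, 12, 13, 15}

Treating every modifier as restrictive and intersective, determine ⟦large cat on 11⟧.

{3, 5, 13}

⟦on 11⟧ = {x : ⟨x, 11⟩ ∈ ⟦on⟧} = {2, 3, 4, 5, 6, 7, 8, 9, 10, 11, 13, 16}
⟦cat⟧ = {1, 2, 3, 5, 6, 7, 8, 9, 10, 11, 12, 13, 15}
… ∩ ⟦on 11⟧ = {1, 2, 3, 5, 6, 7, 8, 9, 10, 11, 12, 13, 15} ∩ {2, 3, 4, 5, 6, 7, 8, 9, 10, 11, 13, 16} = {2, 3, 5, 6, 7, 8, 9, 10, 11, 13}
… ∩ ⟦large⟧ = {2, 3, 5, 6, 7, 8, 9, 10, 11, 13} ∩ {1, 3, 4, 5, 13, 14, 16} = {3, 5, 13}
So ⟦large cat on 11⟧ = {3, 5, 13}.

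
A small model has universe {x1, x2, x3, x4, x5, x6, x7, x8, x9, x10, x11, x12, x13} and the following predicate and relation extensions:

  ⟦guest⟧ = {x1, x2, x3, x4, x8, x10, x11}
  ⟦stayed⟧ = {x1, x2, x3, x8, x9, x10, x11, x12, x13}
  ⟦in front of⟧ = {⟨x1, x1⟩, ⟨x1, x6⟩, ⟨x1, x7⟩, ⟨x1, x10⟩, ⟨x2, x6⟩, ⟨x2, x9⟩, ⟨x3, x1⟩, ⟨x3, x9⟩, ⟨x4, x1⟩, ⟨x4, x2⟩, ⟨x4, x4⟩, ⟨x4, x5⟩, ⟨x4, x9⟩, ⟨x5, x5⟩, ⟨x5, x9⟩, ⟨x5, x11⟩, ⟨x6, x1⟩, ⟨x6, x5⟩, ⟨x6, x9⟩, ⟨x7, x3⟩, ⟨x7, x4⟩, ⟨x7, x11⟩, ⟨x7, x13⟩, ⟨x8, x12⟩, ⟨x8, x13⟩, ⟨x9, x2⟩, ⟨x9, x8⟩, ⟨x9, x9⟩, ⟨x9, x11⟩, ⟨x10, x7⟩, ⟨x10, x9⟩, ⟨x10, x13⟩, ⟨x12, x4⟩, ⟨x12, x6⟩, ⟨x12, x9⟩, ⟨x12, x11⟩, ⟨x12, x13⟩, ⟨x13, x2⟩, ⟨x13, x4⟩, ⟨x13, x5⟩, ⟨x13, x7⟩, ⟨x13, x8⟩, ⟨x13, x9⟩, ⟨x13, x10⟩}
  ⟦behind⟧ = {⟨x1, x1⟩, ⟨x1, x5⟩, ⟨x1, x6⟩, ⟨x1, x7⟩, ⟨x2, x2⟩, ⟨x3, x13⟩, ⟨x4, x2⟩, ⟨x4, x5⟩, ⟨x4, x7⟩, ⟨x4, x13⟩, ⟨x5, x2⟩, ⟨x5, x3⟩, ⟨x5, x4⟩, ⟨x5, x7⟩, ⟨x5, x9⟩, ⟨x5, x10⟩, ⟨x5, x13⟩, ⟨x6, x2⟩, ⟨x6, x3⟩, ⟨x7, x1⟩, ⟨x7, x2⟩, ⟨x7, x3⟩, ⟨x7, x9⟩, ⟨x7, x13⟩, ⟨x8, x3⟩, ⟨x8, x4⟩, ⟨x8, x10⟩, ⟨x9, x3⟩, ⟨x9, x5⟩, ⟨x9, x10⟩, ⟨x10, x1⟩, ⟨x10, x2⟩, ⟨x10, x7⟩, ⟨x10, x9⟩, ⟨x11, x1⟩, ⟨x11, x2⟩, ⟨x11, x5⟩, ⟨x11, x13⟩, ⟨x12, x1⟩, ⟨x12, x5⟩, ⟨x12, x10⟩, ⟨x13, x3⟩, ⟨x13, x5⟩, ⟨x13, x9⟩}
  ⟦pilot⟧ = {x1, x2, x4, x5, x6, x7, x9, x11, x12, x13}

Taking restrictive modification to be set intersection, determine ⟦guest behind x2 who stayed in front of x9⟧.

⟦behind x2⟧ = {x : ⟨x, x2⟩ ∈ ⟦behind⟧} = {x2, x4, x5, x6, x7, x10, x11}
⟦who stayed⟧ = ⟦stayed⟧ = {x1, x2, x3, x8, x9, x10, x11, x12, x13}
⟦in front of x9⟧ = {x : ⟨x, x9⟩ ∈ ⟦in front of⟧} = {x2, x3, x4, x5, x6, x9, x10, x12, x13}
⟦guest⟧ = {x1, x2, x3, x4, x8, x10, x11}
… ∩ ⟦behind x2⟧ = {x1, x2, x3, x4, x8, x10, x11} ∩ {x2, x4, x5, x6, x7, x10, x11} = {x2, x4, x10, x11}
… ∩ ⟦who stayed⟧ = {x2, x4, x10, x11} ∩ {x1, x2, x3, x8, x9, x10, x11, x12, x13} = {x2, x10, x11}
… ∩ ⟦in front of x9⟧ = {x2, x10, x11} ∩ {x2, x3, x4, x5, x6, x9, x10, x12, x13} = {x2, x10}
So ⟦guest behind x2 who stayed in front of x9⟧ = {x2, x10}.

{x2, x10}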